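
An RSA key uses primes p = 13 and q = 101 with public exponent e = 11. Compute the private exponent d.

1091

φ(n) = (p−1)(q−1) = 12·100 = 1200.
Need d with 11·d ≡ 1 (mod 1200). Apply the extended Euclidean algorithm:
1200 = 109*11 + 1
11 = 11*1 + 0
Back-substitute:
1 = 1200 − 109·11
So 11·(-109) ≡ 1 (mod 1200), hence d ≡ -109 ≡ 1091 (mod 1200).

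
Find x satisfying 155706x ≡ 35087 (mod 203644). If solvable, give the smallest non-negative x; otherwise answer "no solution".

no solution

gcd(155706, 203644):
203644 = 1*155706 + 47938
155706 = 3*47938 + 11892
47938 = 4*11892 + 370
11892 = 32*370 + 52
370 = 7*52 + 6
52 = 8*6 + 4
6 = 1*4 + 2
4 = 2*2 + 0
gcd = 2, but 2 ∤ 35087, so the congruence has no solution.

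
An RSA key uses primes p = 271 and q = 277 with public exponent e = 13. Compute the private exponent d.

φ(n) = (p−1)(q−1) = 270·276 = 74520.
Need d with 13·d ≡ 1 (mod 74520). Apply the extended Euclidean algorithm:
74520 = 5732*13 + 4
13 = 3*4 + 1
4 = 4*1 + 0
Back-substitute:
1 = 13 − 3·4
1 = −3·74520 + 17197·13
So 13·17197 ≡ 1 (mod 74520), hence d = 17197.

17197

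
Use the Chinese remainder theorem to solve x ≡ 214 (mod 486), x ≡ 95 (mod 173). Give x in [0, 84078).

37636

Write x = 214 + 486·k. Then 486·k ≡ 95 − 214 ≡ 54 (mod 173).
Need 486⁻¹ mod 173. Extended Euclid on (173, 140):
173 = 1*140 + 33
140 = 4*33 + 8
33 = 4*8 + 1
8 = 8*1 + 0
Back-substitute:
1 = 33 − 4·8
1 = −4·140 + 17·33
1 = 17·173 − 21·140
486⁻¹ ≡ 152 (mod 173), so k ≡ 152·54 ≡ 77 (mod 173).
x = 214 + 486·77 = 37636.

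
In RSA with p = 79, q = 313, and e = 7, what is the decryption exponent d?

φ(n) = (p−1)(q−1) = 78·312 = 24336.
Need d with 7·d ≡ 1 (mod 24336). Apply the extended Euclidean algorithm:
24336 = 3476*7 + 4
7 = 1*4 + 3
4 = 1*3 + 1
3 = 3*1 + 0
Back-substitute:
1 = 4 − 3
1 = −7 + 2·4
1 = 2·24336 − 6953·7
So 7·(-6953) ≡ 1 (mod 24336), hence d ≡ -6953 ≡ 17383 (mod 24336).

17383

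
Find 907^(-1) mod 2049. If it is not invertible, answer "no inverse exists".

Extended Euclidean algorithm:
2049 = 2×907 + 235
907 = 3×235 + 202
235 = 1×202 + 33
202 = 6×33 + 4
33 = 8×4 + 1
4 = 4×1 + 0
Since gcd(907, 2049) = 1, back-substitute to write 1 as a combination:
1 = 33 − 8·4
1 = −8·202 + 49·33
1 = 49·235 − 57·202
1 = −57·907 + 220·235
1 = 220·2049 − 497·907
Hence 907⁻¹ ≡ -497 ≡ 1552 (mod 2049).

1552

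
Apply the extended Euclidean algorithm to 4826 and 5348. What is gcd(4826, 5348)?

Euclidean algorithm:
5348 = 1*4826 + 522
4826 = 9*522 + 128
522 = 4*128 + 10
128 = 12*10 + 8
10 = 1*8 + 2
8 = 4*2 + 0
gcd(4826, 5348) = 2.
Express as a combination:
2 = 10 − 8
2 = −128 + 13·10
2 = 13·522 − 53·128
2 = −53·4826 + 490·522
2 = 490·5348 − 543·4826
So 2 = (490)·5348 + (-543)·4826.

2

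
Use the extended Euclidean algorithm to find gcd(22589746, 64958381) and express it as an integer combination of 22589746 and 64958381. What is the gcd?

1

Euclidean algorithm:
64958381 = 2*22589746 + 19778889
22589746 = 1*19778889 + 2810857
19778889 = 7*2810857 + 102890
2810857 = 27*102890 + 32827
102890 = 3*32827 + 4409
32827 = 7*4409 + 1964
4409 = 2*1964 + 481
1964 = 4*481 + 40
481 = 12*40 + 1
40 = 40*1 + 0
gcd(22589746, 64958381) = 1.
Working backward:
1 = 481 − 12·40
1 = −12·1964 + 49·481
1 = 49·4409 − 110·1964
1 = −110·32827 + 819·4409
1 = 819·102890 − 2567·32827
1 = −2567·2810857 + 70128·102890
1 = 70128·19778889 − 493463·2810857
1 = −493463·22589746 + 563591·19778889
1 = 563591·64958381 − 1620645·22589746
So 1 = (563591)·64958381 + (-1620645)·22589746.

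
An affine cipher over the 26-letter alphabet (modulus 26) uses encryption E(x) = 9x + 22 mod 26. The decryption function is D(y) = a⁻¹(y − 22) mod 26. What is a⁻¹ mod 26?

Extended Euclidean algorithm:
26 = 2·9 + 8
9 = 1·8 + 1
8 = 8·1 + 0
Since gcd(9, 26) = 1, back-substitute to write 1 as a combination:
1 = 9 − 8
1 = −26 + 3·9
So 9·3 ≡ 1 (mod 26).

3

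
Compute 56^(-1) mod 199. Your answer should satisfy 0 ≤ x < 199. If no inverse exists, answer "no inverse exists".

gcd(199, 56) by repeated division:
199 = 3*56 + 31
56 = 1*31 + 25
31 = 1*25 + 6
25 = 4*6 + 1
6 = 6*1 + 0
Since gcd(56, 199) = 1, back-substitute to write 1 as a combination:
1 = 25 − 4·6
1 = −4·31 + 5·25
1 = 5·56 − 9·31
1 = −9·199 + 32·56
So 56·32 ≡ 1 (mod 199).

32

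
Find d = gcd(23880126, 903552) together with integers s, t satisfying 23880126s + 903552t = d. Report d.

6

Euclidean algorithm:
23880126 = 26·903552 + 387774
903552 = 2·387774 + 128004
387774 = 3·128004 + 3762
128004 = 34·3762 + 96
3762 = 39·96 + 18
96 = 5·18 + 6
18 = 3·6 + 0
gcd(23880126, 903552) = 6.
Express as a combination:
6 = 96 − 5·18
6 = −5·3762 + 196·96
6 = 196·128004 − 6669·3762
6 = −6669·387774 + 20203·128004
6 = 20203·903552 − 47075·387774
6 = −47075·23880126 + 1244153·903552
So 6 = (-47075)·23880126 + (1244153)·903552.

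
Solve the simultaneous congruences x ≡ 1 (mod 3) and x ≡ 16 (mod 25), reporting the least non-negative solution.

Write x = 1 + 3·k. Then 3·k ≡ 16 − 1 ≡ 15 (mod 25).
Need 3⁻¹ mod 25. Extended Euclid on (25, 3):
25 = 8·3 + 1
3 = 3·1 + 0
Back-substitute:
1 = 25 − 8·3
3⁻¹ ≡ 17 (mod 25), so k ≡ 17·15 ≡ 5 (mod 25).
x = 1 + 3·5 = 16.

16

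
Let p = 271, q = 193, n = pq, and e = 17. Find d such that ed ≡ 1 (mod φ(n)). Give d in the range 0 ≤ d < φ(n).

φ(n) = (p−1)(q−1) = 270·192 = 51840.
Need d with 17·d ≡ 1 (mod 51840). Apply the extended Euclidean algorithm:
51840 = 3049*17 + 7
17 = 2*7 + 3
7 = 2*3 + 1
3 = 3*1 + 0
Back-substitute:
1 = 7 − 2·3
1 = −2·17 + 5·7
1 = 5·51840 − 15247·17
So 17·(-15247) ≡ 1 (mod 51840), hence d ≡ -15247 ≡ 36593 (mod 51840).

36593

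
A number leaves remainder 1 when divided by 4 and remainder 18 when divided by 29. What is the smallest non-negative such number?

105

Write x = 1 + 4·k. Then 4·k ≡ 18 − 1 ≡ 17 (mod 29).
Need 4⁻¹ mod 29. Extended Euclid on (29, 4):
29 = 7*4 + 1
4 = 4*1 + 0
Back-substitute:
1 = 29 − 7·4
4⁻¹ ≡ 22 (mod 29), so k ≡ 22·17 ≡ 26 (mod 29).
x = 1 + 4·26 = 105.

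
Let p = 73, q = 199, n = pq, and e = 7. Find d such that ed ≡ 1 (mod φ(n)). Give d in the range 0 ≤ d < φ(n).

10183

φ(n) = (p−1)(q−1) = 72·198 = 14256.
Need d with 7·d ≡ 1 (mod 14256). Apply the extended Euclidean algorithm:
14256 = 2036*7 + 4
7 = 1*4 + 3
4 = 1*3 + 1
3 = 3*1 + 0
Back-substitute:
1 = 4 − 3
1 = −7 + 2·4
1 = 2·14256 − 4073·7
So 7·(-4073) ≡ 1 (mod 14256), hence d ≡ -4073 ≡ 10183 (mod 14256).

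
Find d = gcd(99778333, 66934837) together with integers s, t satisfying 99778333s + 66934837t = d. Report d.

1

Repeated division:
99778333 = 1*66934837 + 32843496
66934837 = 2*32843496 + 1247845
32843496 = 26*1247845 + 399526
1247845 = 3*399526 + 49267
399526 = 8*49267 + 5390
49267 = 9*5390 + 757
5390 = 7*757 + 91
757 = 8*91 + 29
91 = 3*29 + 4
29 = 7*4 + 1
4 = 4*1 + 0
gcd(99778333, 66934837) = 1.
Express as a combination:
1 = 29 − 7·4
1 = −7·91 + 22·29
1 = 22·757 − 183·91
1 = −183·5390 + 1303·757
1 = 1303·49267 − 11910·5390
1 = −11910·399526 + 96583·49267
1 = 96583·1247845 − 301659·399526
1 = −301659·32843496 + 7939717·1247845
1 = 7939717·66934837 − 16181093·32843496
1 = −16181093·99778333 + 24120810·66934837
So 1 = (-16181093)·99778333 + (24120810)·66934837.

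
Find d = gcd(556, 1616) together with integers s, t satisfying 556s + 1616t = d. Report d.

4

Repeated division:
1616 = 2·556 + 504
556 = 1·504 + 52
504 = 9·52 + 36
52 = 1·36 + 16
36 = 2·16 + 4
16 = 4·4 + 0
gcd(556, 1616) = 4.
Back-substituting:
4 = 36 − 2·16
4 = −2·52 + 3·36
4 = 3·504 − 29·52
4 = −29·556 + 32·504
4 = 32·1616 − 93·556
So 4 = (32)·1616 + (-93)·556.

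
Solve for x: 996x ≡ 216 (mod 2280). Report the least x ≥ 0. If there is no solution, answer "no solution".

First find gcd(996, 2280):
2280 = 2·996 + 288
996 = 3·288 + 132
288 = 2·132 + 24
132 = 5·24 + 12
24 = 2·12 + 0
gcd = 12 and 12 | 216, so solutions exist. Divide through by 12: 83x ≡ 18 (mod 190).
Now find 83⁻¹ mod 190:
190 = 2*83 + 24
83 = 3*24 + 11
24 = 2*11 + 2
11 = 5*2 + 1
2 = 2*1 + 0
Back-substitute:
1 = 11 − 5·2
1 = −5·24 + 11·11
1 = 11·83 − 38·24
1 = −38·190 + 87·83
So 83⁻¹ ≡ 87 (mod 190).
Then x ≡ 87·18 ≡ 46 (mod 190); the smallest non-negative solution is x = 46.

46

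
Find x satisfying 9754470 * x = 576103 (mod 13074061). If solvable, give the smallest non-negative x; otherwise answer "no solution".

First find gcd(9754470, 13074061):
13074061 = 1*9754470 + 3319591
9754470 = 2*3319591 + 3115288
3319591 = 1*3115288 + 204303
3115288 = 15*204303 + 50743
204303 = 4*50743 + 1331
50743 = 38*1331 + 165
1331 = 8*165 + 11
165 = 15*11 + 0
gcd = 11 and 11 | 576103, so solutions exist. Divide through by 11: 886770x ≡ 52373 (mod 1188551).
Now find 886770⁻¹ mod 1188551:
1188551 = 1*886770 + 301781
886770 = 2*301781 + 283208
301781 = 1*283208 + 18573
283208 = 15*18573 + 4613
18573 = 4*4613 + 121
4613 = 38*121 + 15
121 = 8*15 + 1
15 = 15*1 + 0
Back-substitute:
1 = 121 − 8·15
1 = −8·4613 + 305·121
1 = 305·18573 − 1228·4613
1 = −1228·283208 + 18725·18573
1 = 18725·301781 − 19953·283208
1 = −19953·886770 + 58631·301781
1 = 58631·1188551 − 78584·886770
So 886770·(-78584) ≡ 1 (mod 1188551), i.e. 886770⁻¹ ≡ 1109967.
Then x ≡ 1109967·52373 ≡ 272281 (mod 1188551); the smallest non-negative solution is x = 272281.

272281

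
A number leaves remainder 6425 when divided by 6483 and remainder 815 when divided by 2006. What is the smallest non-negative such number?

7059929

Write x = 6425 + 6483·k. Then 6483·k ≡ 815 − 6425 ≡ 408 (mod 2006).
Need 6483⁻¹ mod 2006. Extended Euclid on (2006, 465):
2006 = 4·465 + 146
465 = 3·146 + 27
146 = 5·27 + 11
27 = 2·11 + 5
11 = 2·5 + 1
5 = 5·1 + 0
Back-substitute:
1 = 11 − 2·5
1 = −2·27 + 5·11
1 = 5·146 − 27·27
1 = −27·465 + 86·146
1 = 86·2006 − 371·465
6483⁻¹ ≡ 1635 (mod 2006), so k ≡ 1635·408 ≡ 1088 (mod 2006).
x = 6425 + 6483·1088 = 7059929.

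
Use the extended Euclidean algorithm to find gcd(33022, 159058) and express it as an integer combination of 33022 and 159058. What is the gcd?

2

Repeated division:
159058 = 4×33022 + 26970
33022 = 1×26970 + 6052
26970 = 4×6052 + 2762
6052 = 2×2762 + 528
2762 = 5×528 + 122
528 = 4×122 + 40
122 = 3×40 + 2
40 = 20×2 + 0
gcd(33022, 159058) = 2.
Express as a combination:
2 = 122 − 3·40
2 = −3·528 + 13·122
2 = 13·2762 − 68·528
2 = −68·6052 + 149·2762
2 = 149·26970 − 664·6052
2 = −664·33022 + 813·26970
2 = 813·159058 − 3916·33022
So 2 = (813)·159058 + (-3916)·33022.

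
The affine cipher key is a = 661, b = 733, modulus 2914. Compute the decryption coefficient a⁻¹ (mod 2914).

Apply the Euclidean algorithm to 2914 and 661:
2914 = 4*661 + 270
661 = 2*270 + 121
270 = 2*121 + 28
121 = 4*28 + 9
28 = 3*9 + 1
9 = 9*1 + 0
The gcd is 1. Working backward:
1 = 28 − 3·9
1 = −3·121 + 13·28
1 = 13·270 − 29·121
1 = −29·661 + 71·270
1 = 71·2914 − 313·661
Thus 661·(-313) ≡ 1 (mod 2914); reducing, -313 mod 2914 = 2601.

2601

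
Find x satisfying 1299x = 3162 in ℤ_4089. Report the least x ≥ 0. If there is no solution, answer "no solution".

1271

First find gcd(1299, 4089):
4089 = 3×1299 + 192
1299 = 6×192 + 147
192 = 1×147 + 45
147 = 3×45 + 12
45 = 3×12 + 9
12 = 1×9 + 3
9 = 3×3 + 0
gcd = 3 and 3 | 3162, so solutions exist. Divide through by 3: 433x ≡ 1054 (mod 1363).
Now find 433⁻¹ mod 1363:
1363 = 3*433 + 64
433 = 6*64 + 49
64 = 1*49 + 15
49 = 3*15 + 4
15 = 3*4 + 3
4 = 1*3 + 1
3 = 3*1 + 0
Back-substitute:
1 = 4 − 3
1 = −15 + 4·4
1 = 4·49 − 13·15
1 = −13·64 + 17·49
1 = 17·433 − 115·64
1 = −115·1363 + 362·433
So 433⁻¹ ≡ 362 (mod 1363).
Then x ≡ 362·1054 ≡ 1271 (mod 1363); the smallest non-negative solution is x = 1271.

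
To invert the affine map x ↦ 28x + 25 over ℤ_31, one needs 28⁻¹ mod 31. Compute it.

Extended Euclidean algorithm:
31 = 1*28 + 3
28 = 9*3 + 1
3 = 3*1 + 0
Since gcd(28, 31) = 1, back-substitute to write 1 as a combination:
1 = 28 − 9·3
1 = −9·31 + 10·28
So 28·10 ≡ 1 (mod 31).

10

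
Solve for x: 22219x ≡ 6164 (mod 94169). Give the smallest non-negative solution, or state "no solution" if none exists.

First find gcd(22219, 94169):
94169 = 4·22219 + 5293
22219 = 4·5293 + 1047
5293 = 5·1047 + 58
1047 = 18·58 + 3
58 = 19·3 + 1
3 = 3·1 + 0
gcd = 1, so a unique solution mod 94169 exists.
Back-substitute for the Bézout coefficients:
1 = 58 − 19·3
1 = −19·1047 + 343·58
1 = 343·5293 − 1734·1047
1 = −1734·22219 + 7279·5293
1 = 7279·94169 − 30850·22219
So 22219·(-30850) ≡ 1 (mod 94169), giving 22219⁻¹ ≡ 63319.
x ≡ 22219⁻¹·6164 ≡ 63319·6164 ≡ 61980 (mod 94169).

61980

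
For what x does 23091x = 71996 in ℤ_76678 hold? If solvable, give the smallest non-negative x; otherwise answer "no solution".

1172

First find gcd(23091, 76678):
76678 = 3×23091 + 7405
23091 = 3×7405 + 876
7405 = 8×876 + 397
876 = 2×397 + 82
397 = 4×82 + 69
82 = 1×69 + 13
69 = 5×13 + 4
13 = 3×4 + 1
4 = 4×1 + 0
gcd = 1, so a unique solution mod 76678 exists.
Back-substitute for the Bézout coefficients:
1 = 13 − 3·4
1 = −3·69 + 16·13
1 = 16·82 − 19·69
1 = −19·397 + 92·82
1 = 92·876 − 203·397
1 = −203·7405 + 1716·876
1 = 1716·23091 − 5351·7405
1 = −5351·76678 + 17769·23091
So 23091·(17769) ≡ 1 (mod 76678), giving 23091⁻¹ ≡ 17769.
x ≡ 23091⁻¹·71996 ≡ 17769·71996 ≡ 1172 (mod 76678).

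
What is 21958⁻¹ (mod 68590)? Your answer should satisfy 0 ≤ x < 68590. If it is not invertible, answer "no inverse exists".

Compute gcd(21958, 68590):
68590 = 3·21958 + 2716
21958 = 8·2716 + 230
2716 = 11·230 + 186
230 = 1·186 + 44
186 = 4·44 + 10
44 = 4·10 + 4
10 = 2·4 + 2
4 = 2·2 + 0
gcd(21958, 68590) = 2 ≠ 1, so 21958 has no multiplicative inverse modulo 68590.

no inverse exists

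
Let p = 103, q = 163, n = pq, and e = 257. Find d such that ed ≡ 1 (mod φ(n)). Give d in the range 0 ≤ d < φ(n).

φ(n) = (p−1)(q−1) = 102·162 = 16524.
Need d with 257·d ≡ 1 (mod 16524). Apply the extended Euclidean algorithm:
16524 = 64×257 + 76
257 = 3×76 + 29
76 = 2×29 + 18
29 = 1×18 + 11
18 = 1×11 + 7
11 = 1×7 + 4
7 = 1×4 + 3
4 = 1×3 + 1
3 = 3×1 + 0
Back-substitute:
1 = 4 − 3
1 = −7 + 2·4
1 = 2·11 − 3·7
1 = −3·18 + 5·11
1 = 5·29 − 8·18
1 = −8·76 + 21·29
1 = 21·257 − 71·76
1 = −71·16524 + 4565·257
So 257·4565 ≡ 1 (mod 16524), hence d = 4565.

4565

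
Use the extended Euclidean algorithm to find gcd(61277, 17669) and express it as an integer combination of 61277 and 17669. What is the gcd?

1

Repeated division:
61277 = 3·17669 + 8270
17669 = 2·8270 + 1129
8270 = 7·1129 + 367
1129 = 3·367 + 28
367 = 13·28 + 3
28 = 9·3 + 1
3 = 3·1 + 0
gcd(61277, 17669) = 1.
Express as a combination:
1 = 28 − 9·3
1 = −9·367 + 118·28
1 = 118·1129 − 363·367
1 = −363·8270 + 2659·1129
1 = 2659·17669 − 5681·8270
1 = −5681·61277 + 19702·17669
So 1 = (-5681)·61277 + (19702)·17669.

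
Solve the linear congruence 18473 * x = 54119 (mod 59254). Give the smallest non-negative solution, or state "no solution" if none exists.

First find gcd(18473, 59254):
59254 = 3·18473 + 3835
18473 = 4·3835 + 3133
3835 = 1·3133 + 702
3133 = 4·702 + 325
702 = 2·325 + 52
325 = 6·52 + 13
52 = 4·13 + 0
gcd = 13 and 13 | 54119, so solutions exist. Divide through by 13: 1421x ≡ 4163 (mod 4558).
Now find 1421⁻¹ mod 4558:
4558 = 3·1421 + 295
1421 = 4·295 + 241
295 = 1·241 + 54
241 = 4·54 + 25
54 = 2·25 + 4
25 = 6·4 + 1
4 = 4·1 + 0
Back-substitute:
1 = 25 − 6·4
1 = −6·54 + 13·25
1 = 13·241 − 58·54
1 = −58·295 + 71·241
1 = 71·1421 − 342·295
1 = −342·4558 + 1097·1421
So 1421⁻¹ ≡ 1097 (mod 4558).
Then x ≡ 1097·4163 ≡ 4253 (mod 4558); the smallest non-negative solution is x = 4253.

4253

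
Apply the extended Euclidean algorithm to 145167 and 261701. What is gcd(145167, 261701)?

Apply Euclid's algorithm to 261701 and 145167:
261701 = 1*145167 + 116534
145167 = 1*116534 + 28633
116534 = 4*28633 + 2002
28633 = 14*2002 + 605
2002 = 3*605 + 187
605 = 3*187 + 44
187 = 4*44 + 11
44 = 4*11 + 0
gcd(145167, 261701) = 11.
Express as a combination:
11 = 187 − 4·44
11 = −4·605 + 13·187
11 = 13·2002 − 43·605
11 = −43·28633 + 615·2002
11 = 615·116534 − 2503·28633
11 = −2503·145167 + 3118·116534
11 = 3118·261701 − 5621·145167
So 11 = (3118)·261701 + (-5621)·145167.

11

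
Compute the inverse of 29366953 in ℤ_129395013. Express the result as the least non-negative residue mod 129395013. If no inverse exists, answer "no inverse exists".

no inverse exists

Euclidean algorithm on 129395013, 29366953:
129395013 = 4*29366953 + 11927201
29366953 = 2*11927201 + 5512551
11927201 = 2*5512551 + 902099
5512551 = 6*902099 + 99957
902099 = 9*99957 + 2486
99957 = 40*2486 + 517
2486 = 4*517 + 418
517 = 1*418 + 99
418 = 4*99 + 22
99 = 4*22 + 11
22 = 2*11 + 0
The gcd is 11, not 1, hence no inverse exists.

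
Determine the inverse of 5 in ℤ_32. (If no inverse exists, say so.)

Apply the Euclidean algorithm to 32 and 5:
32 = 6·5 + 2
5 = 2·2 + 1
2 = 2·1 + 0
gcd = 1, so the inverse exists. Back-substitute:
1 = 5 − 2·2
1 = −2·32 + 13·5
So 5·13 ≡ 1 (mod 32).

13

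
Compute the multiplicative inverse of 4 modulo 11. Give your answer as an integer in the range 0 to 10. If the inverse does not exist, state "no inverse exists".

Run Euclid on (11, 4):
11 = 2*4 + 3
4 = 1*3 + 1
3 = 3*1 + 0
The gcd is 1. Working backward:
1 = 4 − 3
1 = −11 + 3·4
So 4·3 ≡ 1 (mod 11).

3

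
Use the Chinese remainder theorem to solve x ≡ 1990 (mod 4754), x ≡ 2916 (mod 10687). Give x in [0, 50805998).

33132616

Write x = 1990 + 4754·k. Then 4754·k ≡ 2916 − 1990 ≡ 926 (mod 10687).
Need 4754⁻¹ mod 10687. Extended Euclid on (10687, 4754):
10687 = 2·4754 + 1179
4754 = 4·1179 + 38
1179 = 31·38 + 1
38 = 38·1 + 0
Back-substitute:
1 = 1179 − 31·38
1 = −31·4754 + 125·1179
1 = 125·10687 − 281·4754
4754⁻¹ ≡ 10406 (mod 10687), so k ≡ 10406·926 ≡ 6969 (mod 10687).
x = 1990 + 4754·6969 = 33132616.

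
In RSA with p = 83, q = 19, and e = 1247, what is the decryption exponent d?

φ(n) = (p−1)(q−1) = 82·18 = 1476.
Need d with 1247·d ≡ 1 (mod 1476). Apply the extended Euclidean algorithm:
1476 = 1*1247 + 229
1247 = 5*229 + 102
229 = 2*102 + 25
102 = 4*25 + 2
25 = 12*2 + 1
2 = 2*1 + 0
Back-substitute:
1 = 25 − 12·2
1 = −12·102 + 49·25
1 = 49·229 − 110·102
1 = −110·1247 + 599·229
1 = 599·1476 − 709·1247
So 1247·(-709) ≡ 1 (mod 1476), hence d ≡ -709 ≡ 767 (mod 1476).

767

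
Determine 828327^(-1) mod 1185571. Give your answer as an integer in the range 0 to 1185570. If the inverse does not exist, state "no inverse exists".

896924

Apply the Euclidean algorithm to 1185571 and 828327:
1185571 = 1·828327 + 357244
828327 = 2·357244 + 113839
357244 = 3·113839 + 15727
113839 = 7·15727 + 3750
15727 = 4·3750 + 727
3750 = 5·727 + 115
727 = 6·115 + 37
115 = 3·37 + 4
37 = 9·4 + 1
4 = 4·1 + 0
The gcd is 1. Working backward:
1 = 37 − 9·4
1 = −9·115 + 28·37
1 = 28·727 − 177·115
1 = −177·3750 + 913·727
1 = 913·15727 − 3829·3750
1 = −3829·113839 + 27716·15727
1 = 27716·357244 − 86977·113839
1 = −86977·828327 + 201670·357244
1 = 201670·1185571 − 288647·828327
Thus 828327·(-288647) ≡ 1 (mod 1185571); reducing, -288647 mod 1185571 = 896924.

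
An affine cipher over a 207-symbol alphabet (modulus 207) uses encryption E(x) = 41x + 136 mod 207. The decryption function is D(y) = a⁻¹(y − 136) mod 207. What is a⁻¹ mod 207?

Run Euclid on (207, 41):
207 = 5*41 + 2
41 = 20*2 + 1
2 = 2*1 + 0
The gcd is 1. Working backward:
1 = 41 − 20·2
1 = −20·207 + 101·41
So 41·101 ≡ 1 (mod 207).

101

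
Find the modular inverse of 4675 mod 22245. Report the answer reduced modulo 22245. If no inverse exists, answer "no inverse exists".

no inverse exists

Compute gcd(4675, 22245):
22245 = 4×4675 + 3545
4675 = 1×3545 + 1130
3545 = 3×1130 + 155
1130 = 7×155 + 45
155 = 3×45 + 20
45 = 2×20 + 5
20 = 4×5 + 0
Since gcd = 5 > 1, 4675 is not a unit mod 22245.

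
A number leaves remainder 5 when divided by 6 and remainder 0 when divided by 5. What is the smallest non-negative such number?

5

Write x = 5 + 6·k. Then 6·k ≡ 0 − 5 ≡ 0 (mod 5).
Need 6⁻¹ mod 5. Extended Euclid on (5, 1):
5 = 5×1 + 0
6⁻¹ ≡ 1 (mod 5), so k ≡ 1·0 ≡ 0 (mod 5).
x = 5 + 6·0 = 5.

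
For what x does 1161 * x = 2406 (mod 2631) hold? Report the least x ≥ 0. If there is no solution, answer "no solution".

First find gcd(1161, 2631):
2631 = 2·1161 + 309
1161 = 3·309 + 234
309 = 1·234 + 75
234 = 3·75 + 9
75 = 8·9 + 3
9 = 3·3 + 0
gcd = 3 and 3 | 2406, so solutions exist. Divide through by 3: 387x ≡ 802 (mod 877).
Now find 387⁻¹ mod 877:
877 = 2×387 + 103
387 = 3×103 + 78
103 = 1×78 + 25
78 = 3×25 + 3
25 = 8×3 + 1
3 = 3×1 + 0
Back-substitute:
1 = 25 − 8·3
1 = −8·78 + 25·25
1 = 25·103 − 33·78
1 = −33·387 + 124·103
1 = 124·877 − 281·387
So 387·(-281) ≡ 1 (mod 877), i.e. 387⁻¹ ≡ 596.
Then x ≡ 596·802 ≡ 27 (mod 877); the smallest non-negative solution is x = 27.

27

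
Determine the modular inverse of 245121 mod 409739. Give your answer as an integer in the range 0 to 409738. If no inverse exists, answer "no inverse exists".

gcd(409739, 245121) by repeated division:
409739 = 1*245121 + 164618
245121 = 1*164618 + 80503
164618 = 2*80503 + 3612
80503 = 22*3612 + 1039
3612 = 3*1039 + 495
1039 = 2*495 + 49
495 = 10*49 + 5
49 = 9*5 + 4
5 = 1*4 + 1
4 = 4*1 + 0
gcd = 1, so the inverse exists. Back-substitute:
1 = 5 − 4
1 = −49 + 10·5
1 = 10·495 − 101·49
1 = −101·1039 + 212·495
1 = 212·3612 − 737·1039
1 = −737·80503 + 16426·3612
1 = 16426·164618 − 33589·80503
1 = −33589·245121 + 50015·164618
1 = 50015·409739 − 83604·245121
So 245121·(-83604) ≡ 1 (mod 409739), and -83604 ≡ 326135 (mod 409739).

326135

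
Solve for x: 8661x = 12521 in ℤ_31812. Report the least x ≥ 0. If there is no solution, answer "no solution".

no solution

gcd(8661, 31812):
31812 = 3×8661 + 5829
8661 = 1×5829 + 2832
5829 = 2×2832 + 165
2832 = 17×165 + 27
165 = 6×27 + 3
27 = 9×3 + 0
gcd = 3, but 3 ∤ 12521, so the congruence has no solution.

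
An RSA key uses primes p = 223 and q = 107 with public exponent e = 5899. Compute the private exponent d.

φ(n) = (p−1)(q−1) = 222·106 = 23532.
Need d with 5899·d ≡ 1 (mod 23532). Apply the extended Euclidean algorithm:
23532 = 3×5899 + 5835
5899 = 1×5835 + 64
5835 = 91×64 + 11
64 = 5×11 + 9
11 = 1×9 + 2
9 = 4×2 + 1
2 = 2×1 + 0
Back-substitute:
1 = 9 − 4·2
1 = −4·11 + 5·9
1 = 5·64 − 29·11
1 = −29·5835 + 2644·64
1 = 2644·5899 − 2673·5835
1 = −2673·23532 + 10663·5899
So 5899·10663 ≡ 1 (mod 23532), hence d = 10663.

10663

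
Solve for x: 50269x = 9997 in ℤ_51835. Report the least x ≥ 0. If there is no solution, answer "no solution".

36768

First find gcd(50269, 51835):
51835 = 1·50269 + 1566
50269 = 32·1566 + 157
1566 = 9·157 + 153
157 = 1·153 + 4
153 = 38·4 + 1
4 = 4·1 + 0
gcd = 1, so a unique solution mod 51835 exists.
Back-substitute for the Bézout coefficients:
1 = 153 − 38·4
1 = −38·157 + 39·153
1 = 39·1566 − 389·157
1 = −389·50269 + 12487·1566
1 = 12487·51835 − 12876·50269
So 50269·(-12876) ≡ 1 (mod 51835), giving 50269⁻¹ ≡ 38959.
x ≡ 50269⁻¹·9997 ≡ 38959·9997 ≡ 36768 (mod 51835).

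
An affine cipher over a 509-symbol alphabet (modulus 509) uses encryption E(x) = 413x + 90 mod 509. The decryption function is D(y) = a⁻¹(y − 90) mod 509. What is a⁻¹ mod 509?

281

Extended Euclidean algorithm:
509 = 1·413 + 96
413 = 4·96 + 29
96 = 3·29 + 9
29 = 3·9 + 2
9 = 4·2 + 1
2 = 2·1 + 0
Since gcd(413, 509) = 1, back-substitute to write 1 as a combination:
1 = 9 − 4·2
1 = −4·29 + 13·9
1 = 13·96 − 43·29
1 = −43·413 + 185·96
1 = 185·509 − 228·413
Hence 413⁻¹ ≡ -228 ≡ 281 (mod 509).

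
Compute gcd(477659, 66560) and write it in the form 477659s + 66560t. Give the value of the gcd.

13

Repeated division:
477659 = 7×66560 + 11739
66560 = 5×11739 + 7865
11739 = 1×7865 + 3874
7865 = 2×3874 + 117
3874 = 33×117 + 13
117 = 9×13 + 0
gcd(477659, 66560) = 13.
Working backward:
13 = 3874 − 33·117
13 = −33·7865 + 67·3874
13 = 67·11739 − 100·7865
13 = −100·66560 + 567·11739
13 = 567·477659 − 4069·66560
So 13 = (567)·477659 + (-4069)·66560.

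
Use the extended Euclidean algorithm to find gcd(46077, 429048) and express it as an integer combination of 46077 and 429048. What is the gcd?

Repeated division:
429048 = 9·46077 + 14355
46077 = 3·14355 + 3012
14355 = 4·3012 + 2307
3012 = 1·2307 + 705
2307 = 3·705 + 192
705 = 3·192 + 129
192 = 1·129 + 63
129 = 2·63 + 3
63 = 21·3 + 0
gcd(46077, 429048) = 3.
Back-substituting:
3 = 129 − 2·63
3 = −2·192 + 3·129
3 = 3·705 − 11·192
3 = −11·2307 + 36·705
3 = 36·3012 − 47·2307
3 = −47·14355 + 224·3012
3 = 224·46077 − 719·14355
3 = −719·429048 + 6695·46077
So 3 = (-719)·429048 + (6695)·46077.

3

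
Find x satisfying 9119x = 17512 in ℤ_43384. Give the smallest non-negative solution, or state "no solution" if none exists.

1472

First find gcd(9119, 43384):
43384 = 4·9119 + 6908
9119 = 1·6908 + 2211
6908 = 3·2211 + 275
2211 = 8·275 + 11
275 = 25·11 + 0
gcd = 11 and 11 | 17512, so solutions exist. Divide through by 11: 829x ≡ 1592 (mod 3944).
Now find 829⁻¹ mod 3944:
3944 = 4*829 + 628
829 = 1*628 + 201
628 = 3*201 + 25
201 = 8*25 + 1
25 = 25*1 + 0
Back-substitute:
1 = 201 − 8·25
1 = −8·628 + 25·201
1 = 25·829 − 33·628
1 = −33·3944 + 157·829
So 829⁻¹ ≡ 157 (mod 3944).
Then x ≡ 157·1592 ≡ 1472 (mod 3944); the smallest non-negative solution is x = 1472.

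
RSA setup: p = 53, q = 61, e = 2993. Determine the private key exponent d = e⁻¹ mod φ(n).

737

φ(n) = (p−1)(q−1) = 52·60 = 3120.
Need d with 2993·d ≡ 1 (mod 3120). Apply the extended Euclidean algorithm:
3120 = 1×2993 + 127
2993 = 23×127 + 72
127 = 1×72 + 55
72 = 1×55 + 17
55 = 3×17 + 4
17 = 4×4 + 1
4 = 4×1 + 0
Back-substitute:
1 = 17 − 4·4
1 = −4·55 + 13·17
1 = 13·72 − 17·55
1 = −17·127 + 30·72
1 = 30·2993 − 707·127
1 = −707·3120 + 737·2993
So 2993·737 ≡ 1 (mod 3120), hence d = 737.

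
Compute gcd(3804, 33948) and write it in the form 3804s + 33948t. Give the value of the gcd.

12

Apply Euclid's algorithm to 33948 and 3804:
33948 = 8·3804 + 3516
3804 = 1·3516 + 288
3516 = 12·288 + 60
288 = 4·60 + 48
60 = 1·48 + 12
48 = 4·12 + 0
gcd(3804, 33948) = 12.
Express as a combination:
12 = 60 − 48
12 = −288 + 5·60
12 = 5·3516 − 61·288
12 = −61·3804 + 66·3516
12 = 66·33948 − 589·3804
So 12 = (66)·33948 + (-589)·3804.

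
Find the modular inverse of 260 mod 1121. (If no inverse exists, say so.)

858

Apply the Euclidean algorithm to 1121 and 260:
1121 = 4×260 + 81
260 = 3×81 + 17
81 = 4×17 + 13
17 = 1×13 + 4
13 = 3×4 + 1
4 = 4×1 + 0
The gcd is 1. Working backward:
1 = 13 − 3·4
1 = −3·17 + 4·13
1 = 4·81 − 19·17
1 = −19·260 + 61·81
1 = 61·1121 − 263·260
So 260·(-263) ≡ 1 (mod 1121), and -263 ≡ 858 (mod 1121).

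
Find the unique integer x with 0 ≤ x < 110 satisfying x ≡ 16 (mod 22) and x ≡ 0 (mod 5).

Write x = 16 + 22·k. Then 22·k ≡ 0 − 16 ≡ 4 (mod 5).
Need 22⁻¹ mod 5. Extended Euclid on (5, 2):
5 = 2×2 + 1
2 = 2×1 + 0
Back-substitute:
1 = 5 − 2·2
22⁻¹ ≡ 3 (mod 5), so k ≡ 3·4 ≡ 2 (mod 5).
x = 16 + 22·2 = 60.

60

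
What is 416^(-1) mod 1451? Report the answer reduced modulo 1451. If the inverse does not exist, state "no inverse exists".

436

gcd(1451, 416) by repeated division:
1451 = 3×416 + 203
416 = 2×203 + 10
203 = 20×10 + 3
10 = 3×3 + 1
3 = 3×1 + 0
The gcd is 1. Working backward:
1 = 10 − 3·3
1 = −3·203 + 61·10
1 = 61·416 − 125·203
1 = −125·1451 + 436·416
So 416·436 ≡ 1 (mod 1451).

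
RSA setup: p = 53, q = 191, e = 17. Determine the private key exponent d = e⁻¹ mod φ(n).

6393

φ(n) = (p−1)(q−1) = 52·190 = 9880.
Need d with 17·d ≡ 1 (mod 9880). Apply the extended Euclidean algorithm:
9880 = 581×17 + 3
17 = 5×3 + 2
3 = 1×2 + 1
2 = 2×1 + 0
Back-substitute:
1 = 3 − 2
1 = −17 + 6·3
1 = 6·9880 − 3487·17
So 17·(-3487) ≡ 1 (mod 9880), hence d ≡ -3487 ≡ 6393 (mod 9880).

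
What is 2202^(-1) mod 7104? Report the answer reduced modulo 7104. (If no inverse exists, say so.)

Euclidean algorithm on 7104, 2202:
7104 = 3·2202 + 498
2202 = 4·498 + 210
498 = 2·210 + 78
210 = 2·78 + 54
78 = 1·54 + 24
54 = 2·24 + 6
24 = 4·6 + 0
Since gcd = 6 > 1, 2202 is not a unit mod 7104.

no inverse exists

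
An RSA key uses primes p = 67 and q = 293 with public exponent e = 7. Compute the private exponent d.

16519

φ(n) = (p−1)(q−1) = 66·292 = 19272.
Need d with 7·d ≡ 1 (mod 19272). Apply the extended Euclidean algorithm:
19272 = 2753·7 + 1
7 = 7·1 + 0
Back-substitute:
1 = 19272 − 2753·7
So 7·(-2753) ≡ 1 (mod 19272), hence d ≡ -2753 ≡ 16519 (mod 19272).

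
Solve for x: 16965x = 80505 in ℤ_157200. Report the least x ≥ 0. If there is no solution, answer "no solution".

First find gcd(16965, 157200):
157200 = 9*16965 + 4515
16965 = 3*4515 + 3420
4515 = 1*3420 + 1095
3420 = 3*1095 + 135
1095 = 8*135 + 15
135 = 9*15 + 0
gcd = 15 and 15 | 80505, so solutions exist. Divide through by 15: 1131x ≡ 5367 (mod 10480).
Now find 1131⁻¹ mod 10480:
10480 = 9·1131 + 301
1131 = 3·301 + 228
301 = 1·228 + 73
228 = 3·73 + 9
73 = 8·9 + 1
9 = 9·1 + 0
Back-substitute:
1 = 73 − 8·9
1 = −8·228 + 25·73
1 = 25·301 − 33·228
1 = −33·1131 + 124·301
1 = 124·10480 − 1149·1131
So 1131·(-1149) ≡ 1 (mod 10480), i.e. 1131⁻¹ ≡ 9331.
Then x ≡ 9331·5367 ≡ 6037 (mod 10480); the smallest non-negative solution is x = 6037.

6037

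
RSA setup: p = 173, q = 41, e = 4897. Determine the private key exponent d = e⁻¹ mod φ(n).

φ(n) = (p−1)(q−1) = 172·40 = 6880.
Need d with 4897·d ≡ 1 (mod 6880). Apply the extended Euclidean algorithm:
6880 = 1*4897 + 1983
4897 = 2*1983 + 931
1983 = 2*931 + 121
931 = 7*121 + 84
121 = 1*84 + 37
84 = 2*37 + 10
37 = 3*10 + 7
10 = 1*7 + 3
7 = 2*3 + 1
3 = 3*1 + 0
Back-substitute:
1 = 7 − 2·3
1 = −2·10 + 3·7
1 = 3·37 − 11·10
1 = −11·84 + 25·37
1 = 25·121 − 36·84
1 = −36·931 + 277·121
1 = 277·1983 − 590·931
1 = −590·4897 + 1457·1983
1 = 1457·6880 − 2047·4897
So 4897·(-2047) ≡ 1 (mod 6880), hence d ≡ -2047 ≡ 4833 (mod 6880).

4833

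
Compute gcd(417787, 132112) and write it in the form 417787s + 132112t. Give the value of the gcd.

1

Repeated division:
417787 = 3·132112 + 21451
132112 = 6·21451 + 3406
21451 = 6·3406 + 1015
3406 = 3·1015 + 361
1015 = 2·361 + 293
361 = 1·293 + 68
293 = 4·68 + 21
68 = 3·21 + 5
21 = 4·5 + 1
5 = 5·1 + 0
gcd(417787, 132112) = 1.
Back-substituting:
1 = 21 − 4·5
1 = −4·68 + 13·21
1 = 13·293 − 56·68
1 = −56·361 + 69·293
1 = 69·1015 − 194·361
1 = −194·3406 + 651·1015
1 = 651·21451 − 4100·3406
1 = −4100·132112 + 25251·21451
1 = 25251·417787 − 79853·132112
So 1 = (25251)·417787 + (-79853)·132112.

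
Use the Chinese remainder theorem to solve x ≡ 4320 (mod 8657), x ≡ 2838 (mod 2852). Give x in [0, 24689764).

Write x = 4320 + 8657·k. Then 8657·k ≡ 2838 − 4320 ≡ 1370 (mod 2852).
Need 8657⁻¹ mod 2852. Extended Euclid on (2852, 101):
2852 = 28*101 + 24
101 = 4*24 + 5
24 = 4*5 + 4
5 = 1*4 + 1
4 = 4*1 + 0
Back-substitute:
1 = 5 − 4
1 = −24 + 5·5
1 = 5·101 − 21·24
1 = −21·2852 + 593·101
8657⁻¹ ≡ 593 (mod 2852), so k ≡ 593·1370 ≡ 2442 (mod 2852).
x = 4320 + 8657·2442 = 21144714.

21144714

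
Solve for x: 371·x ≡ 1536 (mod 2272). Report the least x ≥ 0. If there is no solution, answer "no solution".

First find gcd(371, 2272):
2272 = 6·371 + 46
371 = 8·46 + 3
46 = 15·3 + 1
3 = 3·1 + 0
gcd = 1, so a unique solution mod 2272 exists.
Back-substitute for the Bézout coefficients:
1 = 46 − 15·3
1 = −15·371 + 121·46
1 = 121·2272 − 741·371
So 371·(-741) ≡ 1 (mod 2272), giving 371⁻¹ ≡ 1531.
x ≡ 371⁻¹·1536 ≡ 1531·1536 ≡ 96 (mod 2272).

96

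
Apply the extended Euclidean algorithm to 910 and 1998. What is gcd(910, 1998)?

Euclidean algorithm:
1998 = 2*910 + 178
910 = 5*178 + 20
178 = 8*20 + 18
20 = 1*18 + 2
18 = 9*2 + 0
gcd(910, 1998) = 2.
Working backward:
2 = 20 − 18
2 = −178 + 9·20
2 = 9·910 − 46·178
2 = −46·1998 + 101·910
So 2 = (-46)·1998 + (101)·910.

2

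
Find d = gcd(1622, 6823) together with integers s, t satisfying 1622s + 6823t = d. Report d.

1

Repeated division:
6823 = 4*1622 + 335
1622 = 4*335 + 282
335 = 1*282 + 53
282 = 5*53 + 17
53 = 3*17 + 2
17 = 8*2 + 1
2 = 2*1 + 0
gcd(1622, 6823) = 1.
Back-substituting:
1 = 17 − 8·2
1 = −8·53 + 25·17
1 = 25·282 − 133·53
1 = −133·335 + 158·282
1 = 158·1622 − 765·335
1 = −765·6823 + 3218·1622
So 1 = (-765)·6823 + (3218)·1622.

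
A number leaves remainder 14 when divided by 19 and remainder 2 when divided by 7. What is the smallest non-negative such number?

Write x = 14 + 19·k. Then 19·k ≡ 2 − 14 ≡ 2 (mod 7).
Need 19⁻¹ mod 7. Extended Euclid on (7, 5):
7 = 1*5 + 2
5 = 2*2 + 1
2 = 2*1 + 0
Back-substitute:
1 = 5 − 2·2
1 = −2·7 + 3·5
19⁻¹ ≡ 3 (mod 7), so k ≡ 3·2 ≡ 6 (mod 7).
x = 14 + 19·6 = 128.

128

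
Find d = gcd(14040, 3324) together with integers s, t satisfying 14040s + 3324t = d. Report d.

12

Euclidean algorithm:
14040 = 4*3324 + 744
3324 = 4*744 + 348
744 = 2*348 + 48
348 = 7*48 + 12
48 = 4*12 + 0
gcd(14040, 3324) = 12.
Express as a combination:
12 = 348 − 7·48
12 = −7·744 + 15·348
12 = 15·3324 − 67·744
12 = −67·14040 + 283·3324
So 12 = (-67)·14040 + (283)·3324.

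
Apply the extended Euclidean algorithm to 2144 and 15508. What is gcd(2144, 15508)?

4

Euclidean algorithm:
15508 = 7×2144 + 500
2144 = 4×500 + 144
500 = 3×144 + 68
144 = 2×68 + 8
68 = 8×8 + 4
8 = 2×4 + 0
gcd(2144, 15508) = 4.
Express as a combination:
4 = 68 − 8·8
4 = −8·144 + 17·68
4 = 17·500 − 59·144
4 = −59·2144 + 253·500
4 = 253·15508 − 1830·2144
So 4 = (253)·15508 + (-1830)·2144.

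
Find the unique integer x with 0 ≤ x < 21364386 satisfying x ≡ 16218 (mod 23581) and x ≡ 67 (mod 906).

2728033

Write x = 16218 + 23581·k. Then 23581·k ≡ 67 − 16218 ≡ 157 (mod 906).
Need 23581⁻¹ mod 906. Extended Euclid on (906, 25):
906 = 36×25 + 6
25 = 4×6 + 1
6 = 6×1 + 0
Back-substitute:
1 = 25 − 4·6
1 = −4·906 + 145·25
23581⁻¹ ≡ 145 (mod 906), so k ≡ 145·157 ≡ 115 (mod 906).
x = 16218 + 23581·115 = 2728033.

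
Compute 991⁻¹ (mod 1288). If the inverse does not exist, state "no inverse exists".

863

Apply the Euclidean algorithm to 1288 and 991:
1288 = 1·991 + 297
991 = 3·297 + 100
297 = 2·100 + 97
100 = 1·97 + 3
97 = 32·3 + 1
3 = 3·1 + 0
The gcd is 1. Working backward:
1 = 97 − 32·3
1 = −32·100 + 33·97
1 = 33·297 − 98·100
1 = −98·991 + 327·297
1 = 327·1288 − 425·991
Thus 991·(-425) ≡ 1 (mod 1288); reducing, -425 mod 1288 = 863.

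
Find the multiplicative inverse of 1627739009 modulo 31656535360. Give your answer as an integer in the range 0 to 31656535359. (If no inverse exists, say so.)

27715870849

Run Euclid on (31656535360, 1627739009):
31656535360 = 19·1627739009 + 729494189
1627739009 = 2·729494189 + 168750631
729494189 = 4·168750631 + 54491665
168750631 = 3·54491665 + 5275636
54491665 = 10·5275636 + 1735305
5275636 = 3·1735305 + 69721
1735305 = 24·69721 + 62001
69721 = 1·62001 + 7720
62001 = 8·7720 + 241
7720 = 32·241 + 8
241 = 30·8 + 1
8 = 8·1 + 0
Since gcd(1627739009, 31656535360) = 1, back-substitute to write 1 as a combination:
1 = 241 − 30·8
1 = −30·7720 + 961·241
1 = 961·62001 − 7718·7720
1 = −7718·69721 + 8679·62001
1 = 8679·1735305 − 216014·69721
1 = −216014·5275636 + 656721·1735305
1 = 656721·54491665 − 6783224·5275636
1 = −6783224·168750631 + 21006393·54491665
1 = 21006393·729494189 − 90808796·168750631
1 = −90808796·1627739009 + 202623985·729494189
1 = 202623985·31656535360 − 3940664511·1627739009
Hence 1627739009⁻¹ ≡ -3940664511 ≡ 27715870849 (mod 31656535360).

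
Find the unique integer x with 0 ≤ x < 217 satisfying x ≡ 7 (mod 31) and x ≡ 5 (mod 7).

131

Write x = 7 + 31·k. Then 31·k ≡ 5 − 7 ≡ 5 (mod 7).
Need 31⁻¹ mod 7. Extended Euclid on (7, 3):
7 = 2×3 + 1
3 = 3×1 + 0
Back-substitute:
1 = 7 − 2·3
31⁻¹ ≡ 5 (mod 7), so k ≡ 5·5 ≡ 4 (mod 7).
x = 7 + 31·4 = 131.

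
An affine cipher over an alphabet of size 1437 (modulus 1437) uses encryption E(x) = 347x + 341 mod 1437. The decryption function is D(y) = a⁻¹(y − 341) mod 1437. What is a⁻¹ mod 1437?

1085

Run Euclid on (1437, 347):
1437 = 4*347 + 49
347 = 7*49 + 4
49 = 12*4 + 1
4 = 4*1 + 0
Since gcd(347, 1437) = 1, back-substitute to write 1 as a combination:
1 = 49 − 12·4
1 = −12·347 + 85·49
1 = 85·1437 − 352·347
So 347·(-352) ≡ 1 (mod 1437), and -352 ≡ 1085 (mod 1437).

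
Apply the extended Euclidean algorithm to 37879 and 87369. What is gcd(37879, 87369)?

Euclidean algorithm:
87369 = 2·37879 + 11611
37879 = 3·11611 + 3046
11611 = 3·3046 + 2473
3046 = 1·2473 + 573
2473 = 4·573 + 181
573 = 3·181 + 30
181 = 6·30 + 1
30 = 30·1 + 0
gcd(37879, 87369) = 1.
Working backward:
1 = 181 − 6·30
1 = −6·573 + 19·181
1 = 19·2473 − 82·573
1 = −82·3046 + 101·2473
1 = 101·11611 − 385·3046
1 = −385·37879 + 1256·11611
1 = 1256·87369 − 2897·37879
So 1 = (1256)·87369 + (-2897)·37879.

1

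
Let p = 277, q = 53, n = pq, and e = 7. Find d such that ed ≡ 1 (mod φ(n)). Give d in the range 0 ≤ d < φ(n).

φ(n) = (p−1)(q−1) = 276·52 = 14352.
Need d with 7·d ≡ 1 (mod 14352). Apply the extended Euclidean algorithm:
14352 = 2050×7 + 2
7 = 3×2 + 1
2 = 2×1 + 0
Back-substitute:
1 = 7 − 3·2
1 = −3·14352 + 6151·7
So 7·6151 ≡ 1 (mod 14352), hence d = 6151.

6151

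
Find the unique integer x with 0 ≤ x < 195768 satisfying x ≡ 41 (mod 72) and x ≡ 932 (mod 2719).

74345

Write x = 41 + 72·k. Then 72·k ≡ 932 − 41 ≡ 891 (mod 2719).
Need 72⁻¹ mod 2719. Extended Euclid on (2719, 72):
2719 = 37*72 + 55
72 = 1*55 + 17
55 = 3*17 + 4
17 = 4*4 + 1
4 = 4*1 + 0
Back-substitute:
1 = 17 − 4·4
1 = −4·55 + 13·17
1 = 13·72 − 17·55
1 = −17·2719 + 642·72
72⁻¹ ≡ 642 (mod 2719), so k ≡ 642·891 ≡ 1032 (mod 2719).
x = 41 + 72·1032 = 74345.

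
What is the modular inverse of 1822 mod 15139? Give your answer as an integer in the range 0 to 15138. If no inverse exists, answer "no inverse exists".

3415

Run Euclid on (15139, 1822):
15139 = 8×1822 + 563
1822 = 3×563 + 133
563 = 4×133 + 31
133 = 4×31 + 9
31 = 3×9 + 4
9 = 2×4 + 1
4 = 4×1 + 0
The gcd is 1. Working backward:
1 = 9 − 2·4
1 = −2·31 + 7·9
1 = 7·133 − 30·31
1 = −30·563 + 127·133
1 = 127·1822 − 411·563
1 = −411·15139 + 3415·1822
So 1822·3415 ≡ 1 (mod 15139).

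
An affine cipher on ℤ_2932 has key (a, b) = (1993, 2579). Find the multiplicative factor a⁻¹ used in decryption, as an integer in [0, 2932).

gcd(2932, 1993) by repeated division:
2932 = 1*1993 + 939
1993 = 2*939 + 115
939 = 8*115 + 19
115 = 6*19 + 1
19 = 19*1 + 0
gcd = 1, so the inverse exists. Back-substitute:
1 = 115 − 6·19
1 = −6·939 + 49·115
1 = 49·1993 − 104·939
1 = −104·2932 + 153·1993
So 1993·153 ≡ 1 (mod 2932).

153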